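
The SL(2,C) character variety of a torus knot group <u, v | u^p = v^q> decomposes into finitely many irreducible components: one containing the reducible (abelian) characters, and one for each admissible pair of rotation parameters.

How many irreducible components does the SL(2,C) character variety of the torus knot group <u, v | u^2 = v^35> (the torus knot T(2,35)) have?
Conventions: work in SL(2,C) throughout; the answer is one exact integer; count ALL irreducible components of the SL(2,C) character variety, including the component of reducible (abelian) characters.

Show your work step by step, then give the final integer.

In the torus knot group T(2,35), u^2 = v^35 is central, so an irreducible representation sends it to +I or -I (Schur).
So on each irreducible component the traces are pinned: tr(u) = 2*cos(pi*alpha/2) with 1 <= alpha <= 1, tr(v) = 2*cos(pi*beta/35) with 1 <= beta <= 34.
u^2 = (-1)^alpha I and v^35 = (-1)^beta I must agree, so alpha and beta have equal parity.
Enumerate parity-matched pairs: 1*17 odd-odd plus 0*17 even-even gives 17.
Total: 17 irreducible-character components + 1 reducible (abelian) component = 18.

18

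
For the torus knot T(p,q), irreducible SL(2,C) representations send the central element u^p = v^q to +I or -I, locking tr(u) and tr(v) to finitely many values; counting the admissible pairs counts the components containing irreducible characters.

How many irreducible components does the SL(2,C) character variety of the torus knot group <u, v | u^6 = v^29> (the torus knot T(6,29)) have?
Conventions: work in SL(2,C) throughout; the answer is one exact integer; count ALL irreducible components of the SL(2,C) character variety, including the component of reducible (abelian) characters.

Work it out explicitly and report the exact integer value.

In the torus knot group T(6,29), u^6 = v^29 is central, so an irreducible representation sends it to +I or -I (Schur).
This locks tr(u) to 2*cos(pi*alpha/6), alpha in 1..5, and tr(v) to 2*cos(pi*beta/29), beta in 1..28, on each component of irreducible characters.
Consistency of u^6 = (-1)^alpha I with v^29 = (-1)^beta I forces alpha = beta (mod 2).
Enumerate parity-matched pairs: 3*14 odd-odd plus 2*14 even-even gives 70.
components with irreducible characters: 70; plus the single component of reducible (abelian) characters: total 71.

71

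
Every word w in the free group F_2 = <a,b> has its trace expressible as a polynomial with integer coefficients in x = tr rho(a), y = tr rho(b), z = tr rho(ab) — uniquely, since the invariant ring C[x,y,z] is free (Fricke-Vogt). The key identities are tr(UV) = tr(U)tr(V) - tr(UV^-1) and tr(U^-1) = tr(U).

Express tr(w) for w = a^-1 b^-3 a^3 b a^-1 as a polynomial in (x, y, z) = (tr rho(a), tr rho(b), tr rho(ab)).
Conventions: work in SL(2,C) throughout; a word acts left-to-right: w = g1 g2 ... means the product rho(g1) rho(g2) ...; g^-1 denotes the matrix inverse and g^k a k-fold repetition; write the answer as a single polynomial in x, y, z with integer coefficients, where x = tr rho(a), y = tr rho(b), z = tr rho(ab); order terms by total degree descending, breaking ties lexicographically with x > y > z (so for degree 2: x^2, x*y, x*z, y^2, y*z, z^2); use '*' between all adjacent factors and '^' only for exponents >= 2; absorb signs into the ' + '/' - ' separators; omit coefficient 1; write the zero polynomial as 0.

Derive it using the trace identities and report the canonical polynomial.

-x^4*y^3*z + x^5*y^2 + x^3*y^4 + x^3*y^2*z^2 + x^4*y*z + x^2*y^3*z - x^5 - 6*x^3*y^2 - x^3*z^2 - x*y^4 - x*y^2*z^2 - x^2*y*z + 5*x^3 + 6*x*y^2 + x*z^2 - y*z - 5*x

use: trace(a^2) = trace(a) trace(a) - trace(1) = x^2 - 2
apply: trace(a^3) = trace(a) trace(a^2) - trace(a) = x^3 - 3*x
trace(a b a) = trace(a) trace(b a) - trace(b) = x*z - y
apply: trace(a^3 b) = trace(a) trace(a b a) - trace(a b) = x^2*z - x*y - z
trace(b^-1 a^3) = trace(a^3) trace(b) - trace(a^3 b) = x^3*y - x^2*z - 2*x*y + z
use: trace(a^3 b a) = trace(a) trace(b a^3) - trace(b a^2) = x^3*z - x^2*y - 2*x*z + y
use: trace(b a b a) = trace(a b) trace(a b) - trace(1) = z^2 - 2
trace(b a b) = trace(b) trace(a b) - trace(a) = y*z - x
use: trace(a b a b a) = trace(a) trace(b a b a) - trace(b a b) = x*z^2 - y*z - x
trace(a^3 b a b) = trace(a) trace(a b a b a) - trace(a b a b) = x^2*z^2 - x*y*z - x^2 - z^2 + 2
apply: trace(b^-1 a^3 b a) = trace(a^3 b a) trace(b) - trace(a^3 b a b) = x^3*y*z - x^2*y^2 - x^2*z^2 - x*y*z + x^2 + y^2 + z^2 - 2
trace(b^-2 a^3 b a) = trace(b^-1 a^3 b a) trace(b) - trace(b^-1 a^3 b a b) = x^3*y^2*z - x^2*y^3 - x^2*y*z^2 - x^3*z - x*y^2*z + 2*x^2*y + y^3 + y*z^2 + 2*x*z - 3*y
use: trace(a^-1 b^-2 a^3 b) = trace(b^-2 a^3 b) trace(a) - trace(b^-2 a^3 b a) = -x^3*y^2*z + x^4*y + x^2*y^3 + x^2*y*z^2 + x*y^2*z - 4*x^2*y - y^3 - y*z^2 - x*z + 3*y
trace(b^-1 a^3 b a^-2 b^-1) = trace(a^-1 b^-2 a^3 b) trace(a) - trace(a^-1 b^-2 a^3 b a) = -x^4*y^2*z + x^5*y + x^3*y^3 + x^3*y*z^2 + x^2*y^2*z - 5*x^3*y - x*y^3 - x*y*z^2 + 5*x*y - z
trace(a^-1 b^-1 a^3 b) = trace(b^-1 a^3 b) trace(a) - trace(b^-1 a^3 b a) = -x^3*y*z + x^4 + x^2*y^2 + x^2*z^2 + x*y*z - 4*x^2 - y^2 - z^2 + 2
trace(b^-1 a^3 b a^-2) = trace(a^-1 b^-1 a^3 b) trace(a) - trace(a^-1 b^-1 a^3 b a) = -x^4*y*z + x^5 + x^3*y^2 + x^3*z^2 + x^2*y*z - 5*x^3 - x*y^2 - x*z^2 + 5*x
use: trace(a^-1 b^-3 a^3 b a^-1) = trace(b^-1 a^3 b a^-2 b^-1) trace(b) - trace(b^-1 a^3 b a^-2) = -x^4*y^3*z + x^5*y^2 + x^3*y^4 + x^3*y^2*z^2 + x^4*y*z + x^2*y^3*z - x^5 - 6*x^3*y^2 - x^3*z^2 - x*y^4 - x*y^2*z^2 - x^2*y*z + 5*x^3 + 6*x*y^2 + x*z^2 - y*z - 5*x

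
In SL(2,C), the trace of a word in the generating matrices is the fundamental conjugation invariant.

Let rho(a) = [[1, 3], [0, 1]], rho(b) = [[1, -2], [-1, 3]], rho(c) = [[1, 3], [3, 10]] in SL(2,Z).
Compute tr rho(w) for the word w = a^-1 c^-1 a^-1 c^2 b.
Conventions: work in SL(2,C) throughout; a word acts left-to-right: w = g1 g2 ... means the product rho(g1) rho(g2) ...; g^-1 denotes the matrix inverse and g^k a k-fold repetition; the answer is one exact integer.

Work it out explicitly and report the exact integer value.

6724

rho(a^-1) = [[1, -3], [0, 1]]
... * rho(c^-1) = [[10, -3], [-3, 1]]  ->  [[19, -6], [-3, 1]]
... * rho(a^-1) = [[1, -3], [0, 1]]  ->  [[19, -63], [-3, 10]]
... * rho(c) = [[1, 3], [3, 10]]  ->  [[-170, -573], [27, 91]]
... * rho(c) = [[1, 3], [3, 10]]  ->  [[-1889, -6240], [300, 991]]
... * rho(b) = [[1, -2], [-1, 3]]  ->  [[4351, -14942], [-691, 2373]]
tr = 4351 + 2373 = 6724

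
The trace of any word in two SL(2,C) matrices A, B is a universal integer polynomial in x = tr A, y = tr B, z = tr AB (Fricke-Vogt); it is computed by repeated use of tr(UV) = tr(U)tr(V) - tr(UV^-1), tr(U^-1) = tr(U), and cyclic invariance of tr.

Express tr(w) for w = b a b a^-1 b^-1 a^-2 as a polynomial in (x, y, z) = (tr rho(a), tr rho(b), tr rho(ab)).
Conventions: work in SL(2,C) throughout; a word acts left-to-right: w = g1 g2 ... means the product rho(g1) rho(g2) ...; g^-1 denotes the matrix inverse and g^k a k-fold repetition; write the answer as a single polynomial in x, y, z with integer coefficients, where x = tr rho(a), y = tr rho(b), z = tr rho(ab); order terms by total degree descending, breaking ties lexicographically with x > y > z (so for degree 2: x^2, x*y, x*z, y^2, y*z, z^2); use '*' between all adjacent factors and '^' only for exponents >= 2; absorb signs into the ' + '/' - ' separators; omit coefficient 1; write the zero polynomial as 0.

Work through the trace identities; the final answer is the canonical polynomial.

tr(b a b) = tr(b) tr(a b) - tr(a) = y*z - x
tr(a b a b) = tr(a b) tr(a b) - tr(1) = z^2 - 2
tr(a b a) = tr(a) tr(b a) - tr(b) = x*z - y
tr(b a b a b) = tr(b) tr(a b a b) - tr(a b a) = y*z^2 - x*z - y
tr(b a b a b a) = tr(a b) tr(a b a b) - tr(a^-1 b^-1) = z^3 - 3*z
tr(a^-1 b a b a b) = tr(b a b a b) tr(a) - tr(b a b a b a) = x*y*z^2 - x^2*z - z^3 - x*y + 3*z
tr(b^-1 a^-1 b a b a) = tr(a^-1 b a b a) tr(b) - tr(a^-1 b a b a b) = -x*y*z^2 + x^2*z + y^2*z + z^3 - 3*z
tr(b a b a^-1 b^-1 a^-1) = tr(b^-1 a^-1 b a b) tr(a) - tr(b^-1 a^-1 b a b a) = x*y*z^2 - x^2*z - y^2*z - z^3 + x*y + 3*z
tr(b a b a^-1 b^-1 a^-2) = tr(b a b a^-1 b^-1 a^-1) tr(a) - tr(b a b a^-1 b^-1) = x^2*y*z^2 - x^3*z - x*y^2*z - x*z^3 + x^2*y + 3*x*z - y

x^2*y*z^2 - x^3*z - x*y^2*z - x*z^3 + x^2*y + 3*x*z - y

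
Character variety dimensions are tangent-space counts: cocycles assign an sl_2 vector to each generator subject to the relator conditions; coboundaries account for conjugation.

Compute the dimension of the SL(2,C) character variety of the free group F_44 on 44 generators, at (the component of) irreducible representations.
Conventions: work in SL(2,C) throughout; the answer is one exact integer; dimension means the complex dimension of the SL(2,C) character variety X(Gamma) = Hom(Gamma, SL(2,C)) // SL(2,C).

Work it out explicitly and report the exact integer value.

Here Gamma is free of rank 44 — no relator constrains a cocycle.
So Z^1 = (sl_2)^44 in full: dim Z^1 = 132.
Irreducibility makes the coboundary map sl_2 -> Z^1 injective (trivial centralizer), so dim B^1 = 3.
dim X = dim H^1 = dim Z^1 - dim B^1 = 132 - 3 = 129.

129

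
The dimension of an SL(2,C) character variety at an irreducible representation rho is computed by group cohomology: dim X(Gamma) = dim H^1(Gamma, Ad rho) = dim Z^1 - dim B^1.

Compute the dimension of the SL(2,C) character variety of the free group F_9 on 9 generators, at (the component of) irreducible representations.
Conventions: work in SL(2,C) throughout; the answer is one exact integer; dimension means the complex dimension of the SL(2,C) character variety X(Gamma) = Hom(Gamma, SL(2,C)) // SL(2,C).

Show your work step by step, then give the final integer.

The free group F_9: 9 generators, no relators.
So Z^1 = (sl_2)^9 in full: dim Z^1 = 27.
dim B^1 = 3: the coboundary map is injective because an irreducible image has centralizer 0 in sl_2.
Therefore dim X = 27 - 3 = 24.

24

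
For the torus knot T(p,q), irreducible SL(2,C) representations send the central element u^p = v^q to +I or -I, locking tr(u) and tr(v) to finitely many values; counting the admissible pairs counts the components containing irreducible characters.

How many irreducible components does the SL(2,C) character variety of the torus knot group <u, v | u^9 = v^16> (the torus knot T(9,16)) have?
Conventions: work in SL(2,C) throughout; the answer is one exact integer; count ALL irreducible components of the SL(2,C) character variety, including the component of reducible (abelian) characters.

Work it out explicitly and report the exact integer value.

Gamma = < u, v | u^9 = v^16 > (torus knot T(9,16)); the central element u^9 = v^16 acts as +I or -I in any irreducible SL(2,C) representation.
So on each irreducible component the traces are pinned: tr(u) = 2*cos(pi*alpha/9) with 1 <= alpha <= 8, tr(v) = 2*cos(pi*beta/16) with 1 <= beta <= 15.
Consistency of u^9 = (-1)^alpha I with v^16 = (-1)^beta I forces alpha = beta (mod 2).
Counting: 4 odd alphas x 8 odd betas + 4 even alphas x 7 even betas = 32 + 28 = 60.
components with irreducible characters: 60; plus the single component of reducible (abelian) characters: total 61.

61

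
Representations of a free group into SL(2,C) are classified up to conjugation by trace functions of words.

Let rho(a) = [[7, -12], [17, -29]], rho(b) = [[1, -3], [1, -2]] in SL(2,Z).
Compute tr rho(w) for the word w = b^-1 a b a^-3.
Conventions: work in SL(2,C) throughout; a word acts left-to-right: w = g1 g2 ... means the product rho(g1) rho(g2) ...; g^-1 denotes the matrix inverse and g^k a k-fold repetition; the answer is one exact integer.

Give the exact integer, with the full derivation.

rho(b^-1) = [[-2, 3], [-1, 1]]
... * rho(a) = [[7, -12], [17, -29]]  ->  [[37, -63], [10, -17]]
... * rho(b) = [[1, -3], [1, -2]]  ->  [[-26, 15], [-7, 4]]
... * rho(a^-1) = [[-29, 12], [-17, 7]]  ->  [[499, -207], [135, -56]]
... * rho(a^-1) = [[-29, 12], [-17, 7]]  ->  [[-10952, 4539], [-2963, 1228]]
... * rho(a^-1) = [[-29, 12], [-17, 7]]  ->  [[240445, -99651], [65051, -26960]]
tr = 240445 + -26960 = 213485

213485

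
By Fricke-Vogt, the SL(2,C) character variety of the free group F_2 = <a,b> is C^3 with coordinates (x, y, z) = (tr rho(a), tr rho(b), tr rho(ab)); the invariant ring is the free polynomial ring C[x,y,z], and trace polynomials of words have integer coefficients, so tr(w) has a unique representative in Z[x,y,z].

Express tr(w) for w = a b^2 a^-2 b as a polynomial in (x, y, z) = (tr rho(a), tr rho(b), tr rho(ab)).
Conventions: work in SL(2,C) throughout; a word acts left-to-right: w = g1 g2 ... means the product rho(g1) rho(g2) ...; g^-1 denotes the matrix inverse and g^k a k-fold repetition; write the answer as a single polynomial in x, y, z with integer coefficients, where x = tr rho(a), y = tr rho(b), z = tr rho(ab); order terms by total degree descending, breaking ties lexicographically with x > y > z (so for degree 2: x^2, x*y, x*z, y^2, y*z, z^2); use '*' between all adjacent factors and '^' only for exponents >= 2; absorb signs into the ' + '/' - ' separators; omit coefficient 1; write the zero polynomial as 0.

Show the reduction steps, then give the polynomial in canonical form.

tr(a b^2) = tr(b) tr(a b) - tr(a) = y*z - x
reduce: tr(b a b^2) = tr(b) tr(a b^2) - tr(a b) = y^2*z - x*y - z
tr(a b a b) = tr(b a) tr(b a) - tr(1) = z^2 - 2
tr(a b a) = tr(a) tr(b a) - tr(b) = x*z - y
tr(b a b^2 a) = tr(b) tr(a b a b) - tr(a b a) = y*z^2 - x*z - y
so tr(a^-1 b a b^2) = tr(b a b^2) tr(a) - tr(b a b^2 a) = x*y^2*z - x^2*y - y*z^2 + y
tr(a b^2 a^-2 b) = tr(a^-1 b a b^2) tr(a) - tr(a^-1 b a b^2 a) = x^2*y^2*z - x^3*y - x*y*z^2 - y^2*z + 2*x*y + z

x^2*y^2*z - x^3*y - x*y*z^2 - y^2*z + 2*x*y + z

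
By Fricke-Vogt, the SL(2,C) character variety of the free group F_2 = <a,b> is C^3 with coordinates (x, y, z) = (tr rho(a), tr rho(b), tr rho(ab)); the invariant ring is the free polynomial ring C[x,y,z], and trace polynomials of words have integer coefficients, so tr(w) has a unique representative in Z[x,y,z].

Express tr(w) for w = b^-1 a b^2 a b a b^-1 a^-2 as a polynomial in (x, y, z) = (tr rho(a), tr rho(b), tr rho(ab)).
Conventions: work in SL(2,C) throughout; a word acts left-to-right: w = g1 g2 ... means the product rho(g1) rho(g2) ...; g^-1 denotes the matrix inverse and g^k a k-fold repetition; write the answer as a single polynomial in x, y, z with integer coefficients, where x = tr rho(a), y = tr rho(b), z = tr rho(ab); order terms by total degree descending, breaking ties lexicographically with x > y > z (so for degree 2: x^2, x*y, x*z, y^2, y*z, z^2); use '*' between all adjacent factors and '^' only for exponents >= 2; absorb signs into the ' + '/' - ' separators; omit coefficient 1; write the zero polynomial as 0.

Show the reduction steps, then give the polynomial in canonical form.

x^2*y^2*z^3 - 2*x^3*y*z^2 - 2*x*y^3*z^2 - x*y*z^4 + x^4*z + 2*x^2*y^2*z + x^2*z^3 + y^4*z + y^2*z^3 + 4*x*y*z^2 - 4*x^2*z - 4*y^2*z + z

tr(b a b) = tr(b) * tr(a b) - tr(a) = y*z - x
tr(b^2 a b) = tr(b) * tr(b a b) - tr(b a) = y^2*z - x*y - z
tr(a b a b) = tr(a b) * tr(a b) - tr(1) = z^2 - 2
so tr(a b a) = tr(a) * tr(b a) - tr(b) = x*z - y
so tr(a b^2 a b) = tr(b) * tr(a b a b) - tr(a b a) = y*z^2 - x*z - y
tr(a^2) = tr(a) * tr(a) - tr(1) = x^2 - 2
tr(a b^2 a) = tr(b) * tr(a^2 b) - tr(a^2) = x*y*z - x^2 - y^2 + 2
tr(b a b^2 a b) = tr(b) * tr(a b^2 a b) - tr(a b^2 a) = y^2*z^2 - 2*x*y*z + x^2 - 2
so tr(a b a b a b) = tr(b a b a) * tr(b a) - tr(a b) = z^3 - 3*z
tr(a b a b a) = tr(a) * tr(b a b a) - tr(b a b) = x*z^2 - y*z - x
reduce: tr(b a b^2 a b a) = tr(b) * tr(a b a b a b) - tr(a b a b a) = y*z^3 - x*z^2 - 2*y*z + x
reduce: tr(a b^2 a b a^-1 b) = tr(b a b^2 a b) * tr(a) - tr(b a b^2 a b a) = x*y^2*z^2 - 2*x^2*y*z - y*z^3 + x^3 + x*z^2 + 2*y*z - 3*x
so tr(a^-1 b^-1 a b^2 a b) = tr(a b^2 a b a^-1) * tr(b) - tr(a b^2 a b a^-1 b) = -x*y^2*z^2 + 2*x^2*y*z + y^3*z + y*z^3 - x^3 - x*y^2 - x*z^2 - 3*y*z + 3*x
tr(b^2 a b a b) = tr(b) * tr(a b a b^2) - tr(a b a b) = y^2*z^2 - x*y*z - y^2 - z^2 + 2
so tr(a b a^2) = tr(a) * tr(b a^2) - tr(b a) = x^2*z - x*y - z
tr(a b^2 a b a) = tr(b) * tr(a b a^2 b) - tr(a b a^2) = x*y*z^2 - x^2*z - y^2*z + z
reduce: tr(b a b^2 a b a b) = tr(b) * tr(a b^2 a b a b) - tr(a b^2 a b a) = y^2*z^3 - 2*x*y*z^2 + x^2*z - y^2*z + x*y - z
so tr(a b a b a b a b) = tr(b a b a b a) * tr(b a) - tr(a b a b) = z^4 - 4*z^2 + 2
reduce: tr(a b a b a b a) = tr(a) * tr(b a b a b a) - tr(b a b a b) = x*z^3 - y*z^2 - 2*x*z + y
tr(b a b^2 a b a b a) = tr(b) * tr(a b a b a b a b) - tr(a b a b a b a) = y*z^4 - x*z^3 - 3*y*z^2 + 2*x*z + y
tr(a b^2 a b a b a^-1 b) = tr(b a b^2 a b a b) * tr(a) - tr(b a b^2 a b a b a) = x*y^2*z^3 - 2*x^2*y*z^2 - y*z^4 + x^3*z - x*y^2*z + x*z^3 + x^2*y + 3*y*z^2 - 3*x*z - y
reduce: tr(a^-1 b^-1 a b^2 a b a b) = tr(a b^2 a b a b a^-1) * tr(b) - tr(a b^2 a b a b a^-1 b) = -x*y^2*z^3 + 2*x^2*y*z^2 + y^3*z^2 + y*z^4 - x^3*z - x*z^3 - x^2*y - y^3 - 4*y*z^2 + 3*x*z + 3*y
tr(a^-2 b^-1 a b^2 a b a b) = tr(a^-1 b^-1 a b^2 a b a b) * tr(a) - tr(a^-1 b^-1 a b^2 a b a b a) = -x^2*y^2*z^3 + 2*x^3*y*z^2 + x*y^3*z^2 + x*y*z^4 - x^4*z - x^2*z^3 - x^3*y - x*y^3 - 5*x*y*z^2 + 4*x^2*z + y^2*z + 3*x*y - z
reduce: tr(b^-1 a b^2 a b a b^-1 a^-2) = tr(a^-2 b^-1 a b^2 a b a) * tr(b) - tr(a^-2 b^-1 a b^2 a b a b) = x^2*y^2*z^3 - 2*x^3*y*z^2 - 2*x*y^3*z^2 - x*y*z^4 + x^4*z + 2*x^2*y^2*z + x^2*z^3 + y^4*z + y^2*z^3 + 4*x*y*z^2 - 4*x^2*z - 4*y^2*z + z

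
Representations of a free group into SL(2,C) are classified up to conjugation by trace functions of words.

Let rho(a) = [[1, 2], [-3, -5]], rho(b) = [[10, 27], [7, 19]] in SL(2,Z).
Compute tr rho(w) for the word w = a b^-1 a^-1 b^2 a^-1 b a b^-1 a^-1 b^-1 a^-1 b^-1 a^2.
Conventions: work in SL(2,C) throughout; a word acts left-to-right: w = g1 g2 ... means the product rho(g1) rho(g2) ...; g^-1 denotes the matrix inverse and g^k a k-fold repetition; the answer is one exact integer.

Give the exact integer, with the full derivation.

100670779255229

rho(a) = [[1, 2], [-3, -5]]
... * rho(b^-1) = [[19, -27], [-7, 10]]  ->  [[5, -7], [-22, 31]]
... * rho(a^-1) = [[-5, -2], [3, 1]]  ->  [[-46, -17], [203, 75]]
... * rho(b) = [[10, 27], [7, 19]]  ->  [[-579, -1565], [2555, 6906]]
... * rho(b) = [[10, 27], [7, 19]]  ->  [[-16745, -45368], [73892, 200199]]
... * rho(a^-1) = [[-5, -2], [3, 1]]  ->  [[-52379, -11878], [231137, 52415]]
... * rho(b) = [[10, 27], [7, 19]]  ->  [[-606936, -1639915], [2678275, 7236584]]
... * rho(a) = [[1, 2], [-3, -5]]  ->  [[4312809, 6985703], [-19031477, -30826370]]
... * rho(b^-1) = [[19, -27], [-7, 10]]  ->  [[33043450, -46588813], [-145813473, 205586179]]
... * rho(a^-1) = [[-5, -2], [3, 1]]  ->  [[-304983689, -112675713], [1345825902, 497213125]]
... * rho(b^-1) = [[19, -27], [-7, 10]]  ->  [[-5005960100, 7107802473], [22090200263, -31365168104]]
... * rho(a^-1) = [[-5, -2], [3, 1]]  ->  [[46353207919, 17119722673], [-204546505627, -75545568630]]
... * rho(b^-1) = [[19, -27], [-7, 10]]  ->  [[760872891750, -1080339387083], [-3357564626503, 4767299965629]]
... * rho(a) = [[1, 2], [-3, -5]]  ->  [[4001891052999, 6923442718915], [-17659464523390, -30551629081151]]
... * rho(a) = [[1, 2], [-3, -5]]  ->  [[-16768437103746, -26613431488577], [73995422720063, 117439216358975]]
tr = -16768437103746 + 117439216358975 = 100670779255229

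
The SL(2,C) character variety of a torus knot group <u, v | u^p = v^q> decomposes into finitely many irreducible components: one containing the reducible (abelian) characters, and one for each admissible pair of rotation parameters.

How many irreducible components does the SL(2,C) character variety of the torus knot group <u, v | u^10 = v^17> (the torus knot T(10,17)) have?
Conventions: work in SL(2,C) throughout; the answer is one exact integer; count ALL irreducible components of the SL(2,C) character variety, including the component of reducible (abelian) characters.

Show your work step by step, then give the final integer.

73

Gamma = < u, v | u^10 = v^17 > (torus knot T(10,17)); the central element u^10 = v^17 acts as +I or -I in any irreducible SL(2,C) representation.
This locks tr(u) to 2*cos(pi*alpha/10), alpha in 1..9, and tr(v) to 2*cos(pi*beta/17), beta in 1..16, on each component of irreducible characters.
Consistency of u^10 = (-1)^alpha I with v^17 = (-1)^beta I forces alpha = beta (mod 2).
Enumerate parity-matched pairs: 5*8 odd-odd plus 4*8 even-even gives 72.
components with irreducible characters: 72; plus the single component of reducible (abelian) characters: total 73.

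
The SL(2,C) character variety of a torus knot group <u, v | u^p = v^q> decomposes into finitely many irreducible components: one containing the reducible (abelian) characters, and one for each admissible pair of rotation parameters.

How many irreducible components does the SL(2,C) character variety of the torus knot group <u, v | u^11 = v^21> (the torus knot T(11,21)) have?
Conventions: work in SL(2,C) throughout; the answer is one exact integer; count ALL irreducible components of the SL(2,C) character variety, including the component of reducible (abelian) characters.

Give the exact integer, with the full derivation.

101

Gamma = < u, v | u^11 = v^21 > (torus knot T(11,21)); the central element u^11 = v^21 acts as +I or -I in any irreducible SL(2,C) representation.
So on each irreducible component the traces are pinned: tr(u) = 2*cos(pi*alpha/11) with 1 <= alpha <= 10, tr(v) = 2*cos(pi*beta/21) with 1 <= beta <= 20.
The two central values (-1)^alpha I and (-1)^beta I must be the same matrix, so alpha and beta share a parity.
Counting: 5 odd alphas x 10 odd betas + 5 even alphas x 10 even betas = 50 + 50 = 100.
components with irreducible characters: 100; plus the single component of reducible (abelian) characters: total 101.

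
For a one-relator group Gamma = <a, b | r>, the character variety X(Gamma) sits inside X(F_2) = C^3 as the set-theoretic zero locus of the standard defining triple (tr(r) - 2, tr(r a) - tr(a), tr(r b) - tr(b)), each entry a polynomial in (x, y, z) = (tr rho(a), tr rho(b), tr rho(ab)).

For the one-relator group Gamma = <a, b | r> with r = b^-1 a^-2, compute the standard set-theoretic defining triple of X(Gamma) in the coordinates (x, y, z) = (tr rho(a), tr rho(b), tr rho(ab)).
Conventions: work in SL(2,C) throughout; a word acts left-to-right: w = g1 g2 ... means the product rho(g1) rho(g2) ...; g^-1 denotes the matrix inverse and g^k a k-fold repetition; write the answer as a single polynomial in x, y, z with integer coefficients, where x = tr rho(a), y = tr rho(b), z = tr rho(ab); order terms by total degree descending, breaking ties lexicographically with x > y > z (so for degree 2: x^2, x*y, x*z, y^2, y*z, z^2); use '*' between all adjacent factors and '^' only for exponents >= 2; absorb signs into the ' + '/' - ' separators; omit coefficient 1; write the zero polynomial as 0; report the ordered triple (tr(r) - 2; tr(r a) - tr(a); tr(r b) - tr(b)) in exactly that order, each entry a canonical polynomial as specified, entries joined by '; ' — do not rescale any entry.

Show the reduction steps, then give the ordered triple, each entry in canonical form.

x*z - y - 2; -x + z; x^2 - y - 2

trace(a^-1) = trace(a) = x
apply: trace(a^-1 b) = trace(b)*trace(a) - trace(b a) = x*y - z
use: trace(b^-1 a^-1) = trace(a^-1)*trace(b) - trace(a^-1 b) = z
apply: trace(b^-1 a^-2) = trace(b^-1 a^-1)*trace(a) - trace(b^-1) = x*z - y
apply: trace(a^-2) = trace(a^-1)*trace(a) - trace(1)  (eliminate a^-1) = x^2 - 2
assemble the triple (trace(r) - 2; trace(r a) - x; trace(r b) - y)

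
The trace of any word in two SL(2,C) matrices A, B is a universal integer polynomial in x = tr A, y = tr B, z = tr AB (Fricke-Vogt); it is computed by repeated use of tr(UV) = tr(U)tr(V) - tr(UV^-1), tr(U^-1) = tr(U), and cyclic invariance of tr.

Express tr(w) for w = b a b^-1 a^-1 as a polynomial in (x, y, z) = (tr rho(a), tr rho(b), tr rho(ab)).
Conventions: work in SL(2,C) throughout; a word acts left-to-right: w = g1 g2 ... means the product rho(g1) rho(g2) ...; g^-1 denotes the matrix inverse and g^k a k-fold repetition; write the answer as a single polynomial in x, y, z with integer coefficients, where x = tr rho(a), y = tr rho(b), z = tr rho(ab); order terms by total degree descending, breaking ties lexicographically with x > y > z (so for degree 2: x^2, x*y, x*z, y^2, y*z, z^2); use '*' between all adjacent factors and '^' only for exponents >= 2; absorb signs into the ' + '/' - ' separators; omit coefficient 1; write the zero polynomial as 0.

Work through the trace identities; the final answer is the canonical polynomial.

-x*y*z + x^2 + y^2 + z^2 - 2

next, tr(b a b) = tr(b)*tr(a b) - tr(a) = y*z - x
tr(b a b a) = tr(b a)*tr(b a) - tr(1) = z^2 - 2
tr(a^-1 b a b) = tr(b a b)*tr(a) - tr(b a b a) = x*y*z - x^2 - z^2 + 2
and tr(b a b^-1 a^-1) = tr(a^-1 b a)*tr(b) - tr(a^-1 b a b) = -x*y*z + x^2 + y^2 + z^2 - 2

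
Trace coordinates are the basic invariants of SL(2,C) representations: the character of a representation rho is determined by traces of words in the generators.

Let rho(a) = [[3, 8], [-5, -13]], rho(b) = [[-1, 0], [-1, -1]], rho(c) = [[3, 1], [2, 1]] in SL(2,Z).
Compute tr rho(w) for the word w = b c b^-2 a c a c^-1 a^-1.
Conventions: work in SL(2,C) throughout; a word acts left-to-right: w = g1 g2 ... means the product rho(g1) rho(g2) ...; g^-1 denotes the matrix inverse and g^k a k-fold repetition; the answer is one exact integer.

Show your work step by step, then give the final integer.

4052

rho(b) = [[-1, 0], [-1, -1]]
... * rho(c) = [[3, 1], [2, 1]]  ->  [[-3, -1], [-5, -2]]
... * rho(b^-1) = [[-1, 0], [1, -1]]  ->  [[2, 1], [3, 2]]
... * rho(b^-1) = [[-1, 0], [1, -1]]  ->  [[-1, -1], [-1, -2]]
... * rho(a) = [[3, 8], [-5, -13]]  ->  [[2, 5], [7, 18]]
... * rho(c) = [[3, 1], [2, 1]]  ->  [[16, 7], [57, 25]]
... * rho(a) = [[3, 8], [-5, -13]]  ->  [[13, 37], [46, 131]]
... * rho(c^-1) = [[1, -1], [-2, 3]]  ->  [[-61, 98], [-216, 347]]
... * rho(a^-1) = [[-13, -8], [5, 3]]  ->  [[1283, 782], [4543, 2769]]
tr = 1283 + 2769 = 4052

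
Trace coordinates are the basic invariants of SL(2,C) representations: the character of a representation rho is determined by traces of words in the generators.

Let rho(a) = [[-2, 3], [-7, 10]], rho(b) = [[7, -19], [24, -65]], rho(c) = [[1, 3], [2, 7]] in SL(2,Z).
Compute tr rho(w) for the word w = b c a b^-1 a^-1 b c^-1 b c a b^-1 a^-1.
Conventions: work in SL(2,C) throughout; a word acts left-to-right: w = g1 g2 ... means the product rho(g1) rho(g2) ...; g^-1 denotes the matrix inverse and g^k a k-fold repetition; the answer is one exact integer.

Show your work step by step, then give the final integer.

rho(b) = [[7, -19], [24, -65]]
... * rho(c) = [[1, 3], [2, 7]]  ->  [[-31, -112], [-106, -383]]
... * rho(a) = [[-2, 3], [-7, 10]]  ->  [[846, -1213], [2893, -4148]]
... * rho(b^-1) = [[-65, 19], [-24, 7]]  ->  [[-25878, 7583], [-88493, 25931]]
... * rho(a^-1) = [[10, -3], [7, -2]]  ->  [[-205699, 62468], [-703413, 213617]]
... * rho(b) = [[7, -19], [24, -65]]  ->  [[59339, -152139], [202917, -520258]]
... * rho(c^-1) = [[7, -3], [-2, 1]]  ->  [[719651, -330156], [2460935, -1129009]]
... * rho(b) = [[7, -19], [24, -65]]  ->  [[-2886187, 7786771], [-9869671, 26627820]]
... * rho(c) = [[1, 3], [2, 7]]  ->  [[12687355, 45848836], [43385969, 156785727]]
... * rho(a) = [[-2, 3], [-7, 10]]  ->  [[-346316562, 496550425], [-1184272027, 1698015177]]
... * rho(b^-1) = [[-65, 19], [-24, 7]]  ->  [[10593366330, -3104161703], [36225317507, -10615062274]]
... * rho(a^-1) = [[10, -3], [7, -2]]  ->  [[84204531379, -25571775584], [287947739152, -87445827973]]
tr = 84204531379 + -87445827973 = -3241296594

-3241296594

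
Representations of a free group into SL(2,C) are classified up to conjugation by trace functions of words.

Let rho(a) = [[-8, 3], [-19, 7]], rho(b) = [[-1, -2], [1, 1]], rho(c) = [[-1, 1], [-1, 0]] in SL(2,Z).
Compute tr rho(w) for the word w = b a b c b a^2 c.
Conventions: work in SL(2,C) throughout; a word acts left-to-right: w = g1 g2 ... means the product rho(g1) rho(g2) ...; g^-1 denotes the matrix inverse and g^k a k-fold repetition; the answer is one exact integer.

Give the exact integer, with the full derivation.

rho(b) = [[-1, -2], [1, 1]]
... * rho(a) = [[-8, 3], [-19, 7]]  ->  [[46, -17], [-27, 10]]
... * rho(b) = [[-1, -2], [1, 1]]  ->  [[-63, -109], [37, 64]]
... * rho(c) = [[-1, 1], [-1, 0]]  ->  [[172, -63], [-101, 37]]
... * rho(b) = [[-1, -2], [1, 1]]  ->  [[-235, -407], [138, 239]]
... * rho(a) = [[-8, 3], [-19, 7]]  ->  [[9613, -3554], [-5645, 2087]]
... * rho(a) = [[-8, 3], [-19, 7]]  ->  [[-9378, 3961], [5507, -2326]]
... * rho(c) = [[-1, 1], [-1, 0]]  ->  [[5417, -9378], [-3181, 5507]]
tr = 5417 + 5507 = 10924

10924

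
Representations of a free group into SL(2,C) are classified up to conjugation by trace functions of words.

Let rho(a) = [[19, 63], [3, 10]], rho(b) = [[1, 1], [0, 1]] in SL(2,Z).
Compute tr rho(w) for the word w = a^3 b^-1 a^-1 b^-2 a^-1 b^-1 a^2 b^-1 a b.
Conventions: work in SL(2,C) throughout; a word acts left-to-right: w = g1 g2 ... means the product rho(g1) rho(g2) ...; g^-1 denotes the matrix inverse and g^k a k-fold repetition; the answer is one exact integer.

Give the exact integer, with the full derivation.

-6385950946

rho(a) = [[19, 63], [3, 10]]
... * rho(a) = [[19, 63], [3, 10]]  ->  [[550, 1827], [87, 289]]
... * rho(a) = [[19, 63], [3, 10]]  ->  [[15931, 52920], [2520, 8371]]
... * rho(b^-1) = [[1, -1], [0, 1]]  ->  [[15931, 36989], [2520, 5851]]
... * rho(a^-1) = [[10, -63], [-3, 19]]  ->  [[48343, -300862], [7647, -47591]]
... * rho(b^-1) = [[1, -1], [0, 1]]  ->  [[48343, -349205], [7647, -55238]]
... * rho(b^-1) = [[1, -1], [0, 1]]  ->  [[48343, -397548], [7647, -62885]]
... * rho(a^-1) = [[10, -63], [-3, 19]]  ->  [[1676074, -10599021], [265125, -1676576]]
... * rho(b^-1) = [[1, -1], [0, 1]]  ->  [[1676074, -12275095], [265125, -1941701]]
... * rho(a) = [[19, 63], [3, 10]]  ->  [[-4979879, -17158288], [-787728, -2714135]]
... * rho(a) = [[19, 63], [3, 10]]  ->  [[-146092565, -485315257], [-23109237, -76768214]]
... * rho(b^-1) = [[1, -1], [0, 1]]  ->  [[-146092565, -339222692], [-23109237, -53658977]]
... * rho(a) = [[19, 63], [3, 10]]  ->  [[-3793426811, -12596058515], [-600052434, -1992471701]]
... * rho(b) = [[1, 1], [0, 1]]  ->  [[-3793426811, -16389485326], [-600052434, -2592524135]]
tr = -3793426811 + -2592524135 = -6385950946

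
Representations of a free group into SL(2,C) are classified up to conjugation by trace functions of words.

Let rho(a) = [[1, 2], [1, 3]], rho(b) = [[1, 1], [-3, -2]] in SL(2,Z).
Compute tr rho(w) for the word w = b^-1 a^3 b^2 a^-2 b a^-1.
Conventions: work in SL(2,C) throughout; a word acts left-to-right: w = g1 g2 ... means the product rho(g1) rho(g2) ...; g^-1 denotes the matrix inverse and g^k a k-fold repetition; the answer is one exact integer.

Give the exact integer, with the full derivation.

rho(b^-1) = [[-2, -1], [3, 1]]
... * rho(a) = [[1, 2], [1, 3]]  ->  [[-3, -7], [4, 9]]
... * rho(a) = [[1, 2], [1, 3]]  ->  [[-10, -27], [13, 35]]
... * rho(a) = [[1, 2], [1, 3]]  ->  [[-37, -101], [48, 131]]
... * rho(b) = [[1, 1], [-3, -2]]  ->  [[266, 165], [-345, -214]]
... * rho(b) = [[1, 1], [-3, -2]]  ->  [[-229, -64], [297, 83]]
... * rho(a^-1) = [[3, -2], [-1, 1]]  ->  [[-623, 394], [808, -511]]
... * rho(a^-1) = [[3, -2], [-1, 1]]  ->  [[-2263, 1640], [2935, -2127]]
... * rho(b) = [[1, 1], [-3, -2]]  ->  [[-7183, -5543], [9316, 7189]]
... * rho(a^-1) = [[3, -2], [-1, 1]]  ->  [[-16006, 8823], [20759, -11443]]
tr = -16006 + -11443 = -27449

-27449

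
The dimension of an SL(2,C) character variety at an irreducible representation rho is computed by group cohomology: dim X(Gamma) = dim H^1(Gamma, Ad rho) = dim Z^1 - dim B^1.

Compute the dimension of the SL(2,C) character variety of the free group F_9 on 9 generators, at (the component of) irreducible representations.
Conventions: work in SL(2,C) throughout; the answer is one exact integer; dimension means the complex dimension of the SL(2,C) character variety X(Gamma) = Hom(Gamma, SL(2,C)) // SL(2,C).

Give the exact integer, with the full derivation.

Gamma = F_9 has 9 generators and no relators.
A cocycle picks one sl_2 vector per generator freely, giving dim Z^1 = 3*9 = 27.
At an irreducible rho the centralizer of the image in sl_2 is 0, so the coboundary map sl_2 -> Z^1 is injective: dim B^1 = 3.
dim X = dim H^1 = dim Z^1 - dim B^1 = 27 - 3 = 24.

24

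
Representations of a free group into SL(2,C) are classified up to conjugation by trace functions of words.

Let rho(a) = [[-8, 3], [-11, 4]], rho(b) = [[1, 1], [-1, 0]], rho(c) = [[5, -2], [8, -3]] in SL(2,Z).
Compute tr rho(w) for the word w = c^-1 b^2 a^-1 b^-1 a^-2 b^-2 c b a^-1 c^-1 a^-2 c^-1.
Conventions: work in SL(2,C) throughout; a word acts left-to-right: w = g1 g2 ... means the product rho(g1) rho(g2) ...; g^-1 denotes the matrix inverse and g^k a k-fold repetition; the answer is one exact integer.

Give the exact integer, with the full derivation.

rho(c^-1) = [[-3, 2], [-8, 5]]
... * rho(b) = [[1, 1], [-1, 0]]  ->  [[-5, -3], [-13, -8]]
... * rho(b) = [[1, 1], [-1, 0]]  ->  [[-2, -5], [-5, -13]]
... * rho(a^-1) = [[4, -3], [11, -8]]  ->  [[-63, 46], [-163, 119]]
... * rho(b^-1) = [[0, -1], [1, 1]]  ->  [[46, 109], [119, 282]]
... * rho(a^-1) = [[4, -3], [11, -8]]  ->  [[1383, -1010], [3578, -2613]]
... * rho(a^-1) = [[4, -3], [11, -8]]  ->  [[-5578, 3931], [-14431, 10170]]
... * rho(b^-1) = [[0, -1], [1, 1]]  ->  [[3931, 9509], [10170, 24601]]
... * rho(b^-1) = [[0, -1], [1, 1]]  ->  [[9509, 5578], [24601, 14431]]
... * rho(c) = [[5, -2], [8, -3]]  ->  [[92169, -35752], [238453, -92495]]
... * rho(b) = [[1, 1], [-1, 0]]  ->  [[127921, 92169], [330948, 238453]]
... * rho(a^-1) = [[4, -3], [11, -8]]  ->  [[1525543, -1121115], [3946775, -2900468]]
... * rho(c^-1) = [[-3, 2], [-8, 5]]  ->  [[4392291, -2554489], [11363419, -6608790]]
... * rho(a^-1) = [[4, -3], [11, -8]]  ->  [[-10530215, 7259039], [-27243014, 18780063]]
... * rho(a^-1) = [[4, -3], [11, -8]]  ->  [[37728569, -26481667], [97608637, -68511462]]
... * rho(c^-1) = [[-3, 2], [-8, 5]]  ->  [[98667629, -56951197], [255265785, -147340036]]
tr = 98667629 + -147340036 = -48672407

-48672407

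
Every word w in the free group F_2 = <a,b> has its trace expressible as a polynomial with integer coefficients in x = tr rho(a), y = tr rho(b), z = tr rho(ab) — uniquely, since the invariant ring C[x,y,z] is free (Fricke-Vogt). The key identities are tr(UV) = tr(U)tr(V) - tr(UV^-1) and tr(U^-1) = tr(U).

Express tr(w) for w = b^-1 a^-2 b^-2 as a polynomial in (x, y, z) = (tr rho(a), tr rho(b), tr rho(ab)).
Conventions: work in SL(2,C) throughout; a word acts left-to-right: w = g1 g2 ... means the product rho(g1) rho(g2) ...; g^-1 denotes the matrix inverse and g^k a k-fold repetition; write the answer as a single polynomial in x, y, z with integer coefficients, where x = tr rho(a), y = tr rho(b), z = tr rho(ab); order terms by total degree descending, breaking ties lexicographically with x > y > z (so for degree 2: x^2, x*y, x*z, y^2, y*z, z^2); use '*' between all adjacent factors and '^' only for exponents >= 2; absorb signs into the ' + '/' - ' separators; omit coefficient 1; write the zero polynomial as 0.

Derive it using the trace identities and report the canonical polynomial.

trace(b^-1) = trace(b) = y
next, trace(b^-1 a) = trace(a) * trace(b) - trace(a b)   [inverse elimination on b] = x*y - z
next, trace(b^-1 a^-1) = trace(b^-1) * trace(a) - trace(b^-1 a)   [inverse elimination on a] = z
trace(b^-2 a^-1) = trace(b^-1 a^-1) * trace(b) - trace(b^-1 a^-1 b)   [inverse elimination on b] = y*z - x
trace(b^-2) = trace(b^-1) * trace(b) - trace(1)   [inverse elimination on b] = y^2 - 2
next, trace(b^-1 a^-2 b^-1) = trace(b^-2 a^-1) * trace(a) - trace(b^-2)   [inverse elimination on a] = x*y*z - x^2 - y^2 + 2
next, trace(a^-2) = trace(a^-1) * trace(a) - trace(1)   [inverse elimination on a] = x^2 - 2
trace(a^-2 b) = trace(a^-1 b) * trace(a) - trace(a^-1 b a)   [inverse elimination on a] = x^2*y - x*z - y
trace(b^-1 a^-2) = trace(a^-2) * trace(b) - trace(a^-2 b)   [inverse elimination on b] = x*z - y
next, trace(b^-1 a^-2 b^-2) = trace(b^-1 a^-2 b^-1) * trace(b) - trace(b^-1 a^-2)   [inverse elimination on b] = x*y^2*z - x^2*y - y^3 - x*z + 3*y

x*y^2*z - x^2*y - y^3 - x*z + 3*y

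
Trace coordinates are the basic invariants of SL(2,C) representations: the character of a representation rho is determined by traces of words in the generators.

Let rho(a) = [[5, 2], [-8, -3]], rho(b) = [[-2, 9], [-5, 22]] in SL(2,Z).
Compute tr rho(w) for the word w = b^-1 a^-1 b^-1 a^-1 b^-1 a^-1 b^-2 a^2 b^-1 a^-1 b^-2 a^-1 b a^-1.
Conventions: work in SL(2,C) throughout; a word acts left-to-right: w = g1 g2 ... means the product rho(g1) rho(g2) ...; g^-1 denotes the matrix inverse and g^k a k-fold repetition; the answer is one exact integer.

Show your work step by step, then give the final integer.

rho(b^-1) = [[22, -9], [5, -2]]
... * rho(a^-1) = [[-3, -2], [8, 5]]  ->  [[-138, -89], [-31, -20]]
... * rho(b^-1) = [[22, -9], [5, -2]]  ->  [[-3481, 1420], [-782, 319]]
... * rho(a^-1) = [[-3, -2], [8, 5]]  ->  [[21803, 14062], [4898, 3159]]
... * rho(b^-1) = [[22, -9], [5, -2]]  ->  [[549976, -224351], [123551, -50400]]
... * rho(a^-1) = [[-3, -2], [8, 5]]  ->  [[-3444736, -2221707], [-773853, -499102]]
... * rho(b^-1) = [[22, -9], [5, -2]]  ->  [[-86892727, 35446038], [-19520276, 7962881]]
... * rho(b^-1) = [[22, -9], [5, -2]]  ->  [[-1734409804, 711142467], [-389631667, 159756722]]
... * rho(a) = [[5, 2], [-8, -3]]  ->  [[-14361188756, -5602247009], [-3226212111, -1258533500]]
... * rho(a) = [[5, 2], [-8, -3]]  ->  [[-26987967708, -11915636485], [-6062792555, -2676823722]]
... * rho(b^-1) = [[22, -9], [5, -2]]  ->  [[-653313472001, 266722982342], [-146765554820, 59918780439]]
... * rho(a^-1) = [[-3, -2], [8, 5]]  ->  [[4093724274739, 2640241855712], [919646907972, 593125011835]]
... * rho(b^-1) = [[22, -9], [5, -2]]  ->  [[103263143322818, -42124002184075], [23197857034559, -9463072195418]]
... * rho(b^-1) = [[22, -9], [5, -2]]  ->  [[2061169142181621, -845120285537212], [463037493783208, -189854568920195]]
... * rho(a^-1) = [[-3, -2], [8, 5]]  ->  [[-12944469710842559, -8347939712049302], [-2907949032711184, -1875347832167391]]
... * rho(b) = [[-2, 9], [-5, 22]]  ->  [[67628637981931628, -300154901062667675], [15192637226259323, -67429193602083258]]
... * rho(a^-1) = [[-3, -2], [8, 5]]  ->  [[-2604125122447136284, -1636031781277201631], [-585011460495444033, -367531242462934936]]
tr = -2604125122447136284 + -367531242462934936 = -2971656364910071220

-2971656364910071220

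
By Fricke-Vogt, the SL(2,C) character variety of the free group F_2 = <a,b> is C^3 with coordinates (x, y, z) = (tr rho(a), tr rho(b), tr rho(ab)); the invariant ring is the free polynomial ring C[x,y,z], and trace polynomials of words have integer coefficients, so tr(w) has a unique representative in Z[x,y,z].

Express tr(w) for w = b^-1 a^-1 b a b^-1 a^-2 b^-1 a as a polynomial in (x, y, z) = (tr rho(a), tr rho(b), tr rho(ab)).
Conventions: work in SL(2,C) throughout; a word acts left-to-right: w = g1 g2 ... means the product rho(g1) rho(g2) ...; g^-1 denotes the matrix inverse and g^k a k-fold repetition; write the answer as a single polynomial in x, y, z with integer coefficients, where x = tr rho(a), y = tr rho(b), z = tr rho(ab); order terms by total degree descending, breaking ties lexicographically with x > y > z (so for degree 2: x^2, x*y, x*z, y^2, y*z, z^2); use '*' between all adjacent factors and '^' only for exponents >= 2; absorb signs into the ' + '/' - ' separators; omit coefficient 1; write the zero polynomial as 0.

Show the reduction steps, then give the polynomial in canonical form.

-x^3*y^2*z^2 + 2*x^4*y*z + 2*x^2*y^3*z + 2*x^2*y*z^3 - x^5 - 2*x^3*y^2 - 2*x^3*z^2 - x*y^4 - 3*x*y^2*z^2 - x*z^4 - 4*x^2*y*z + y^3*z + y*z^3 + 5*x^3 + 5*x*y^2 + 5*x*z^2 - 3*y*z - 5*x

reduce: tr(a b^-1) = tr(a)*tr(b) - tr(a b) = x*y - z
reduce: tr(a^2 b) = tr(a)*tr(b a) - tr(b) = x*z - y
so tr(a^2) = tr(a)*tr(a) - tr(1) = x^2 - 2
tr(b a^2 b) = tr(b)*tr(a^2 b) - tr(a^2) = x*y*z - x^2 - y^2 + 2
tr(b a b a) = tr(a b)*tr(a b) - tr(1)   [split at repeated a] = z^2 - 2
tr(b a b) = tr(b)*tr(a b) - tr(a) = y*z - x
reduce: tr(b a^2 b a) = tr(a)*tr(b a b a) - tr(b a b) = x*z^2 - y*z - x
tr(a^-1 b a^2 b) = tr(b a^2 b)*tr(a) - tr(b a^2 b a) = x^2*y*z - x^3 - x*y^2 - x*z^2 + y*z + 3*x
tr(a^2 b^-1 a^-1 b) = tr(a^-1 b a^2)*tr(b) - tr(a^-1 b a^2 b) = -x^2*y*z + x^3 + x*y^2 + x*z^2 - 3*x
reduce: tr(a^-1 b^-1 a^2 b^-1) = tr(a^2 b^-1 a^-1)*tr(b) - tr(a^2 b^-1 a^-1 b) = x^2*y*z - x^3 - x*z^2 - y*z + 3*x
tr(b^-1 a^2) = tr(a^2)*tr(b) - tr(a^2 b) = x^2*y - x*z - y
reduce: tr(b^-1 a^2 b^-1) = tr(b^-1 a^2)*tr(b) - tr(b^-1 a^2 b) = x^2*y^2 - x*y*z - x^2 - y^2 + 2
so tr(a b^-1 a^-2 b^-1 a) = tr(a^-1 b^-1 a^2 b^-1)*tr(a) - tr(a^-1 b^-1 a^2 b^-1 a) = x^3*y*z - x^4 - x^2*y^2 - x^2*z^2 + 4*x^2 + y^2 - 2
so tr(a b a^2) = tr(a)*tr(b a^2) - tr(b a) = x^2*z - x*y - z
reduce: tr(a b^-1 a b a) = tr(a b a^2)*tr(b) - tr(a b a^2 b) = x^2*y*z - x*y^2 - x*z^2 + x
tr(a b a b a b) = tr(b a b a)*tr(b a) - tr(a b)   [split at repeated b] = z^3 - 3*z
so tr(a b^-1 a b a b) = tr(a b a b a)*tr(b) - tr(a b a b a b) = x*y*z^2 - y^2*z - z^3 - x*y + 3*z
tr(b^-1 a b^-1 a b a) = tr(a b^-1 a b a)*tr(b) - tr(a b^-1 a b a b) = x^2*y^2*z - x*y^3 - 2*x*y*z^2 + y^2*z + z^3 + 2*x*y - 3*z
reduce: tr(a^-1 b^-1 a b^-1 a b) = tr(b^-1 a b^-1 a b)*tr(a) - tr(b^-1 a b^-1 a b a) = -x^2*y^2*z + x^3*y + x*y^3 + 2*x*y*z^2 - x^2*z - y^2*z - z^3 - 3*x*y + 3*z
tr(a b a b a^2) = tr(a)*tr(b a b a^2) - tr(b a b a) = x^2*z^2 - x*y*z - x^2 - z^2 + 2
tr(b a b a b) = tr(b)*tr(a b a b) - tr(a b a) = y*z^2 - x*z - y
so tr(a b a b a^2 b) = tr(a)*tr(b a b a b a) - tr(b a b a b) = x*z^3 - y*z^2 - 2*x*z + y
tr(a b^-1 a b a b a) = tr(a b a b a^2)*tr(b) - tr(a b a b a^2 b) = x^2*y*z^2 - x*y^2*z - x*z^3 - x^2*y + 2*x*z + y
so tr(a b a b a b a b) = tr(a b a b a b)*tr(a b) - tr(b a b a)   [split at repeated a] = z^4 - 4*z^2 + 2
so tr(a b^-1 a b a b a b) = tr(a b a b a b a)*tr(b) - tr(a b a b a b a b) = x*y*z^3 - y^2*z^2 - z^4 - 2*x*y*z + y^2 + 4*z^2 - 2
so tr(b^-1 a b^-1 a b a b a) = tr(a b^-1 a b a b a)*tr(b) - tr(a b^-1 a b a b a b) = x^2*y^2*z^2 - x*y^3*z - 2*x*y*z^3 - x^2*y^2 + y^2*z^2 + z^4 + 4*x*y*z - 4*z^2 + 2
reduce: tr(a^-1 b^-1 a b^-1 a b a b) = tr(b^-1 a b^-1 a b a b)*tr(a) - tr(b^-1 a b^-1 a b a b a) = -x^2*y^2*z^2 + x^3*y*z + x*y^3*z + 2*x*y*z^3 - x^2*z^2 - y^2*z^2 - z^4 - 4*x*y*z + x^2 + 4*z^2 - 2
reduce: tr(a^-2 b^-1 a b^-1 a b a b) = tr(a^-1 b^-1 a b^-1 a b a b)*tr(a) - tr(a^-1 b^-1 a b^-1 a b a b a) = -x^3*y^2*z^2 + x^4*y*z + x^2*y^3*z + 2*x^2*y*z^3 - x^3*z^2 - x*y^2*z^2 - x*z^4 - 5*x^2*y*z + x^3 + x*y^2 + 5*x*z^2 - 3*x
tr(b a b^-1 a^-2 b^-1 a b^-1 a) = tr(a^-2 b^-1 a b^-1 a b a)*tr(b) - tr(a^-2 b^-1 a b^-1 a b a b) = x^3*y^2*z^2 - x^4*y*z - 2*x^2*y^3*z - 2*x^2*y*z^3 + x^3*y^2 + x^3*z^2 + x*y^4 + 3*x*y^2*z^2 + x*z^4 + 4*x^2*y*z - y^3*z - y*z^3 - x^3 - 4*x*y^2 - 5*x*z^2 + 3*y*z + 3*x
reduce: tr(b^-1 a^-1 b a b^-1 a^-2 b^-1 a) = tr(b a b^-1 a^-2 b^-1 a b^-1)*tr(a) - tr(b a b^-1 a^-2 b^-1 a b^-1 a) = -x^3*y^2*z^2 + 2*x^4*y*z + 2*x^2*y^3*z + 2*x^2*y*z^3 - x^5 - 2*x^3*y^2 - 2*x^3*z^2 - x*y^4 - 3*x*y^2*z^2 - x*z^4 - 4*x^2*y*z + y^3*z + y*z^3 + 5*x^3 + 5*x*y^2 + 5*x*z^2 - 3*y*z - 5*x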